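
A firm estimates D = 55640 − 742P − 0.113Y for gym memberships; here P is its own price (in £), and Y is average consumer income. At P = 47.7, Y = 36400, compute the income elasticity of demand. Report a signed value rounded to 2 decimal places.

At the given values, D = 55640 − 742(47.7) − 0.113(36400) = 16133.4.
∂D/∂Y = -0.113.
E = (-0.113) × (36400/16133.4) = -0.2549…

-0.25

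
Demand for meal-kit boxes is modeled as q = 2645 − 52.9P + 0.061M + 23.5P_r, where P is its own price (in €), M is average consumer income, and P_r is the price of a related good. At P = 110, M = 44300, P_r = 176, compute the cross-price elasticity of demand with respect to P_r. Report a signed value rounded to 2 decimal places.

1.13

At the given values, q = 2645 − 52.9(110) + 0.061(44300) + 23.5(176) = 3664.3.
∂q/∂P_r = 23.5.
E = (23.5) × (176/3664.3) = 1.1287…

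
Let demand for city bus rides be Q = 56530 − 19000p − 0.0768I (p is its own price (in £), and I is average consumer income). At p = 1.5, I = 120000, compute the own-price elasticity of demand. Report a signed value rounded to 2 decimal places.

At the given values, Q = 56530 − 19000(1.5) − 0.0768(120000) = 18814.
∂Q/∂p = −19000.
E = (-19000) × (1.5/18814) = -1.5148…

-1.51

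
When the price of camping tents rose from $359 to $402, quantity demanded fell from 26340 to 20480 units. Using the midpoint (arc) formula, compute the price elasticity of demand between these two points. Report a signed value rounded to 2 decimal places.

%ΔQ = (20480 − 26340) / [(26340 + 20480)/2] = -5860/23410 = -0.250320…
%ΔP = (402 − 359) / [(359 + 402)/2] = 43/380.5 = 0.113009…
Arc Ed = %ΔQ / %ΔP = (-5860/23410) / (43/380.5) = -2.2150…

-2.22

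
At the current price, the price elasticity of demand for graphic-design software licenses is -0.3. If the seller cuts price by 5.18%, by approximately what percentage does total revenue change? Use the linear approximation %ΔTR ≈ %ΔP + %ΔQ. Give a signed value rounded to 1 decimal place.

-3.6%

%ΔQ ≈ Ed × %ΔP = (-0.3) × (-5.18%) = +1.5540%
%ΔTR ≈ %ΔP + %ΔQ = (-5.18%) + (+1.5540%) = -3.6260%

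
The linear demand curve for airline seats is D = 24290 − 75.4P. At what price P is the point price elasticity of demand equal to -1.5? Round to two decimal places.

193.29

Ed = −75.4P/(24290 − 75.4P). Set this equal to -1.5:
75.4P = 1.5·(24290 − 75.4P) ⇒ 75.4P(1 + 1.5) = 1.5·24290
P = 1.5·24290 / (75.4·2.5) = 193.2891…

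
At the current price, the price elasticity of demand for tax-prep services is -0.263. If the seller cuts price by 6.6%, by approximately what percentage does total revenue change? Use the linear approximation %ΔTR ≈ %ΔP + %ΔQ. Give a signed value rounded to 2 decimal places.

%ΔQ ≈ Ed × %ΔP = (-0.263) × (-6.6%) = +1.7358%
%ΔTR ≈ %ΔP + %ΔQ = (-6.6%) + (+1.7358%) = -4.8642%

-4.86%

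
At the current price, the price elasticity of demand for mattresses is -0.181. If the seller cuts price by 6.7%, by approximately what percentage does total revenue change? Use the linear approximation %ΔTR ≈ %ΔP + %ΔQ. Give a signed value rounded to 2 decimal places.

%ΔQ ≈ Ed × %ΔP = (-0.181) × (-6.7%) = +1.2127%
%ΔTR ≈ %ΔP + %ΔQ = (-6.7%) + (+1.2127%) = -5.4873%

-5.49%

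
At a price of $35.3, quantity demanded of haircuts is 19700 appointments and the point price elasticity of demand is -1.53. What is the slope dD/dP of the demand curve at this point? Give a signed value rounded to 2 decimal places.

-853.85

Ed = (dD/dP)·(P/D) ⇒ dD/dP = Ed·D/P = (-1.53)·19700/35.3 = -853.8526…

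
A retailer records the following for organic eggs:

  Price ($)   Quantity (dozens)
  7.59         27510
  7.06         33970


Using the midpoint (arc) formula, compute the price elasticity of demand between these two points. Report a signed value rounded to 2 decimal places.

%ΔQ = (33970 − 27510) / [(27510 + 33970)/2] = 6460/30740 = 0.210149…
%ΔP = (7.06 − 7.59) / [(7.59 + 7.06)/2] = -0.53/7.325 = -0.072354…
Arc Ed = %ΔQ / %ΔP = (6460/30740) / (-0.53/7.325) = -2.9044…

-2.90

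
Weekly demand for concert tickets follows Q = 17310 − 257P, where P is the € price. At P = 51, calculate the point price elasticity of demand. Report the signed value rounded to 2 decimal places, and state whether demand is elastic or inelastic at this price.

-3.12; elastic

dQ/dP = −257. At P = 51, Q = 17310 − 257(51) = 4203.
Ed = (dQ/dP)·(P/Q) = −257 × (51/4203) = -3.1184…
|Ed| = 3.12 > 1, so demand is elastic.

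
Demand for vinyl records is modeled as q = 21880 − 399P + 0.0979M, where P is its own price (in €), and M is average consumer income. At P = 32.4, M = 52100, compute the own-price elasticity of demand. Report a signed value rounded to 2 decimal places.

-0.92

At the given values, q = 21880 − 399(32.4) + 0.0979(52100) = 14052.99.
∂q/∂P = −399.
E = (-399) × (32.4/14052.99) = -0.9199…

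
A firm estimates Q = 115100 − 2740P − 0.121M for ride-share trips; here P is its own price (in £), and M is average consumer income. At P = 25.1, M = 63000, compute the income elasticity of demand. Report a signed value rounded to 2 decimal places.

-0.20

At the given values, Q = 115100 − 2740(25.1) − 0.121(63000) = 38703.
∂Q/∂M = -0.121.
E = (-0.121) × (63000/38703) = -0.1969…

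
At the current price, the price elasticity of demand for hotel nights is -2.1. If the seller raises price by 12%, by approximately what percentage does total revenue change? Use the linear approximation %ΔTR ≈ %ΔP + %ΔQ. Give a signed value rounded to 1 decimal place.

%ΔQ ≈ Ed × %ΔP = (-2.1) × (+12%) = -25.2000%
%ΔTR ≈ %ΔP + %ΔQ = (+12%) + (-25.2000%) = -13.2000%

-13.2%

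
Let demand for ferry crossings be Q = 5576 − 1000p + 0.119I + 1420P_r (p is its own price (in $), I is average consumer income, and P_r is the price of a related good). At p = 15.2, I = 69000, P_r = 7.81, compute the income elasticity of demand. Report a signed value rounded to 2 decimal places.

At the given values, Q = 5576 − 1000(15.2) + 0.119(69000) + 1420(7.81) = 9677.2.
∂Q/∂I = 0.119.
E = (0.119) × (69000/9677.2) = 0.8484…

0.85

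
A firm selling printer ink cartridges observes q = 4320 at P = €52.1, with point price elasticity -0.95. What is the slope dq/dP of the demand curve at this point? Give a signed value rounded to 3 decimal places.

Ed = (dq/dP)·(P/q) ⇒ dq/dP = Ed·q/P = (-0.95)·4320/52.1 = -78.77159…

-78.772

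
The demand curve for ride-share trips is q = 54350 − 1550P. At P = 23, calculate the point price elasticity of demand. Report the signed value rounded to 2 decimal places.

dq/dP = −1550. At P = 23, q = 54350 − 1550(23) = 18700.
Ed = (dq/dP)·(P/q) = −1550 × (23/18700) = -1.9064…

-1.91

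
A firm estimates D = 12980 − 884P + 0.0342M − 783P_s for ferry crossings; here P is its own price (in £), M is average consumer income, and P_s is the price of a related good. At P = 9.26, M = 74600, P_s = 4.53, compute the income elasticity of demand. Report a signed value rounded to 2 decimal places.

0.67

At the given values, D = 12980 − 884(9.26) + 0.0342(74600) − 783(4.53) = 3798.49.
∂D/∂M = 0.0342.
E = (0.0342) × (74600/3798.49) = 0.6716…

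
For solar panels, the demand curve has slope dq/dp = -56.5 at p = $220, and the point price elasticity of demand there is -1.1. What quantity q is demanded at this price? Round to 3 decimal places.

Ed = (dq/dp)·(p/q) ⇒ q = (dq/dp)·p/Ed = (-56.5)·220/(-1.1) = 11300

11300.000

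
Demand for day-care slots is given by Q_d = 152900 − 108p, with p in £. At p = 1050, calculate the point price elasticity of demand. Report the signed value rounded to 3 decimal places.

-2.871

dQ_d/dp = −108. At p = 1050, Q_d = 152900 − 108(1050) = 39500.
Ed = (dQ_d/dp)·(p/Q_d) = −108 × (1050/39500) = -2.87088…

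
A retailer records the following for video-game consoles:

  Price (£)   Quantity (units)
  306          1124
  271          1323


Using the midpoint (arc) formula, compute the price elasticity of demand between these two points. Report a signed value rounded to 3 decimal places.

-1.341

%ΔQ = (1323 − 1124) / [(1124 + 1323)/2] = 199/1223.5 = 0.162648…
%ΔP = (271 − 306) / [(306 + 271)/2] = -35/288.5 = -0.121317…
Arc Ed = %ΔQ / %ΔP = (199/1223.5) / (-35/288.5) = -1.34068…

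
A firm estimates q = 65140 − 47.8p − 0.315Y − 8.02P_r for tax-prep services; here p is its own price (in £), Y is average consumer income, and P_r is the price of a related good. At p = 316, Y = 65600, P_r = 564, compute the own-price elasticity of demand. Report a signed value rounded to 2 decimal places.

At the given values, q = 65140 − 47.8(316) − 0.315(65600) − 8.02(564) = 24847.92.
∂q/∂p = −47.8.
E = (-47.8) × (316/24847.92) = -0.6078…

-0.61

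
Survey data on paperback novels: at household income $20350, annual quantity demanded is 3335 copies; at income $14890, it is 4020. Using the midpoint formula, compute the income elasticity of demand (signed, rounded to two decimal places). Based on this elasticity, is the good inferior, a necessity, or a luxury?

-0.60; inferior

%ΔQ = (4020 − 3335)/[( 3335 + 4020)/2] = 685/3677.5 = 0.186267…
%ΔIncome = (14890 − 20350)/[( 20350 + 14890)/2] = -5460/17620 = -0.309875…
E_income = (685/3677.5) / (-5460/17620) = -0.6011…
E_income < 0 ⇒ inferior good.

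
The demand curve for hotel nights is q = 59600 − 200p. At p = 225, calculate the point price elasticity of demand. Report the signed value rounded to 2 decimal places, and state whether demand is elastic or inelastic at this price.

dq/dp = −200. At p = 225, q = 59600 − 200(225) = 14600.
Ed = (dq/dp)·(p/q) = −200 × (225/14600) = -3.0821…
|Ed| = 3.08 > 1, so demand is elastic.

-3.08; elastic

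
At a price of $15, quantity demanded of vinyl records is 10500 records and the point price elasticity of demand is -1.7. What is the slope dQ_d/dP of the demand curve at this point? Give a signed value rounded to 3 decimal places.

-1190.000

Ed = (dQ_d/dP)·(P/Q_d) ⇒ dQ_d/dP = Ed·Q_d/P = (-1.7)·10500/15 = -1190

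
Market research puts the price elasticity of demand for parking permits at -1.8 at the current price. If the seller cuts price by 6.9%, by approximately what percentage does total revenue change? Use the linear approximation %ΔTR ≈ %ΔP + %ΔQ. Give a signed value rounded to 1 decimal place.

%ΔQ ≈ Ed × %ΔP = (-1.8) × (-6.9%) = +12.4200%
%ΔTR ≈ %ΔP + %ΔQ = (-6.9%) + (+12.4200%) = +5.5200%

+5.5%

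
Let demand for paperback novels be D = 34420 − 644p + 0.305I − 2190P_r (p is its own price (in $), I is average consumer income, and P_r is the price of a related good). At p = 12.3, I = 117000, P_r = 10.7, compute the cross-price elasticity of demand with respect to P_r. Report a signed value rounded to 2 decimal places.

At the given values, D = 34420 − 644(12.3) + 0.305(117000) − 2190(10.7) = 38750.8.
∂D/∂P_r = -2190.
E = (-2190) × (10.7/38750.8) = -0.6047…

-0.60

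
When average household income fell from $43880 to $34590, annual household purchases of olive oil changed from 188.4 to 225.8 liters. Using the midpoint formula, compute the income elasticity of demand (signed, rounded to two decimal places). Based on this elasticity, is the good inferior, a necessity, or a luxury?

%ΔQ = (225.8 − 188.4)/[( 188.4 + 225.8)/2] = 37.4/207.1 = 0.180589…
%ΔIncome = (34590 − 43880)/[( 43880 + 34590)/2] = -9290/39235 = -0.236778…
E_income = (37.4/207.1) / (-9290/39235) = -0.7626…
E_income < 0 ⇒ inferior good.

-0.76; inferior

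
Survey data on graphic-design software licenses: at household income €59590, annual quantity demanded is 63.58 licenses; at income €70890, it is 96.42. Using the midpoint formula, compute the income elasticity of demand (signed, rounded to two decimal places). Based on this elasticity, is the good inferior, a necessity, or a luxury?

%ΔQ = (96.42 − 63.58)/[( 63.58 + 96.42)/2] = 32.84/80 = 0.4105
%ΔIncome = (70890 − 59590)/[( 59590 + 70890)/2] = 11300/65240 = 0.173206…
E_income = (32.84/80) / (11300/65240) = 2.3700…
E_income > 1 ⇒ normal good, luxury.

2.37; luxury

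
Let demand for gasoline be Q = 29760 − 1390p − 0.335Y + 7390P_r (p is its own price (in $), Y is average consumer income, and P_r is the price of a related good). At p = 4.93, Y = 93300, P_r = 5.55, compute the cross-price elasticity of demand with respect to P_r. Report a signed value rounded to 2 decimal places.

At the given values, Q = 29760 − 1390(4.93) − 0.335(93300) + 7390(5.55) = 32666.3.
∂Q/∂P_r = 7390.
E = (7390) × (5.55/32666.3) = 1.2555…

1.26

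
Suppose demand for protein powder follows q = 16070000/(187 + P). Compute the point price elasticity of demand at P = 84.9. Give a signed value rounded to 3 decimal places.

-0.312

dq/dP = −16070000/(187 + P)² = -217.369. At P = 84.9, q = 59102.6.
Ed = (dq/dP)·(P/q) = (-217.369) × (84.9/59102.6) = -0.31224…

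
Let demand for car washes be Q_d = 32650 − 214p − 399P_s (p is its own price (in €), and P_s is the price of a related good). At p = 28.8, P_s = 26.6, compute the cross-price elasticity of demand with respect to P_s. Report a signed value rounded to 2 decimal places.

-0.67

At the given values, Q_d = 32650 − 214(28.8) − 399(26.6) = 15873.4.
∂Q_d/∂P_s = -399.
E = (-399) × (26.6/15873.4) = -0.6686…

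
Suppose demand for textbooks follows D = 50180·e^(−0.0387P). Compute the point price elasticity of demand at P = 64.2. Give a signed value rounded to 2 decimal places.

dD/dP = −0.0387·D = -161.89. At P = 64.2, D = 4183.2.
Ed = (dD/dP)·(P/D) = (-161.89) × (64.2/4183.2) = -2.4845…

-2.48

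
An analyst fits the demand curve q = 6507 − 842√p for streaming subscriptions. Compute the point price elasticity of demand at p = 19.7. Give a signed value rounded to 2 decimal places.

dq/dp = −842/(2√p) = -94.8525. At p = 19.7, q = 2769.81.
Ed = (dq/dp)·(p/q) = (-94.8525) × (19.7/2769.81) = -0.6746…

-0.67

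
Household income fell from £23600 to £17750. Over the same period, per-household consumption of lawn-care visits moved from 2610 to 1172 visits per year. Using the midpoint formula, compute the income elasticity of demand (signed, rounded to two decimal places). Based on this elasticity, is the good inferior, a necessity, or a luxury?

2.69; luxury

%ΔQ = (1172 − 2610)/[( 2610 + 1172)/2] = -1438/1891 = -0.760444…
%ΔIncome = (17750 − 23600)/[( 23600 + 17750)/2] = -5850/20675 = -0.282950…
E_income = (-1438/1891) / (-5850/20675) = 2.6875…
E_income > 1 ⇒ normal good, luxury.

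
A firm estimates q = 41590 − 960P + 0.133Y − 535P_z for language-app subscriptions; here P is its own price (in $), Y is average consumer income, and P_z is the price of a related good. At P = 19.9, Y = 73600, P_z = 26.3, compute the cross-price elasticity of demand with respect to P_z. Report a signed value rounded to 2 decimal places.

At the given values, q = 41590 − 960(19.9) + 0.133(73600) − 535(26.3) = 18204.3.
∂q/∂P_z = -535.
E = (-535) × (26.3/18204.3) = -0.7729…

-0.77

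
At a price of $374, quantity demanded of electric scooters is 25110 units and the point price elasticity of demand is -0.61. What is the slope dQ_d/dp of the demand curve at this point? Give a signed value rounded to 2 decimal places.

-40.95

Ed = (dQ_d/dp)·(p/Q_d) ⇒ dQ_d/dp = Ed·Q_d/p = (-0.61)·25110/374 = -40.9548…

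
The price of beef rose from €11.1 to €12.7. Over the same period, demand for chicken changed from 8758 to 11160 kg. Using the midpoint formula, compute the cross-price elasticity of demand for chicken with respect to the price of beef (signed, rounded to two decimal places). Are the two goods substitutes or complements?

1.79; substitutes

%ΔQ_{chicken} = (11160 − 8758)/avg = 2402/9959 = 0.241188…
%ΔP_{beef} = (12.7 − 11.1)/avg = 1.6/11.9 = 0.134453…
E_cross = (2402/9959) / (1.6/11.9) = 1.7938…
E_cross > 0 ⇒ the goods are substitutes.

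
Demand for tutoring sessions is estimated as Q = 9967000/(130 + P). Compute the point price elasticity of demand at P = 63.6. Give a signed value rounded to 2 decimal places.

dQ/dP = −9967000/(130 + P)² = -265.922. At P = 63.6, Q = 51482.4.
Ed = (dQ/dP)·(P/Q) = (-265.922) × (63.6/51482.4) = -0.3285…

-0.33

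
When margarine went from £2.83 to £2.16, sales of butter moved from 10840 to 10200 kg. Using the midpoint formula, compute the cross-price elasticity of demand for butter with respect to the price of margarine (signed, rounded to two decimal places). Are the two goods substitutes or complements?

0.23; substitutes

%ΔQ_{butter} = (10200 − 10840)/avg = -640/10520 = -0.060836…
%ΔP_{margarine} = (2.16 − 2.83)/avg = -0.67/2.495 = -0.268537…
E_cross = (-640/10520) / (-0.67/2.495) = 0.2265…
E_cross > 0 ⇒ the goods are substitutes.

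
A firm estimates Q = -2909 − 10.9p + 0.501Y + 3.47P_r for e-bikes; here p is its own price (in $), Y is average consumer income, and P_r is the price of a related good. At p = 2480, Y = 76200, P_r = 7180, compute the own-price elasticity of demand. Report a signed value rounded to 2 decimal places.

-0.82

At the given values, Q = -2909 − 10.9(2480) + 0.501(76200) + 3.47(7180) = 33149.8.
∂Q/∂p = −10.9.
E = (-10.9) × (2480/33149.8) = -0.8154…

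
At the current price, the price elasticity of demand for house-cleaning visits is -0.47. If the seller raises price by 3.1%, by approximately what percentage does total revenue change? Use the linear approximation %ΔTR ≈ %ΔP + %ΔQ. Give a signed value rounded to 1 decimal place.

%ΔQ ≈ Ed × %ΔP = (-0.47) × (+3.1%) = -1.4570%
%ΔTR ≈ %ΔP + %ΔQ = (+3.1%) + (-1.4570%) = +1.6430%

+1.6%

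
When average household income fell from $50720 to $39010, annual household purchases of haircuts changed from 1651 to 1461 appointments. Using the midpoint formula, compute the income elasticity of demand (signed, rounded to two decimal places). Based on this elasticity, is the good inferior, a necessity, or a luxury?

%ΔQ = (1461 − 1651)/[( 1651 + 1461)/2] = -190/1556 = -0.122107…
%ΔIncome = (39010 − 50720)/[( 50720 + 39010)/2] = -11710/44865 = -0.261005…
E_income = (-190/1556) / (-11710/44865) = 0.4678…
0 < E_income < 1 ⇒ normal good, necessity.

0.47; necessity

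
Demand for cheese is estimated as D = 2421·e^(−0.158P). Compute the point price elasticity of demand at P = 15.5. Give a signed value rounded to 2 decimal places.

-2.45

dD/dP = −0.158·D = -33.0419. At P = 15.5, D = 209.126.
Ed = (dD/dP)·(P/D) = (-33.0419) × (15.5/209.126) = -2.449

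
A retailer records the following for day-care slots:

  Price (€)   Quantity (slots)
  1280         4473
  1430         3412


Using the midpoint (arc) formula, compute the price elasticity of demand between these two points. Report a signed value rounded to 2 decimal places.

-2.43

%ΔQ = (3412 − 4473) / [(4473 + 3412)/2] = -1061/3942.5 = -0.269118…
%ΔP = (1430 − 1280) / [(1280 + 1430)/2] = 150/1355 = 0.110701…
Arc Ed = %ΔQ / %ΔP = (-1061/3942.5) / (150/1355) = -2.4310…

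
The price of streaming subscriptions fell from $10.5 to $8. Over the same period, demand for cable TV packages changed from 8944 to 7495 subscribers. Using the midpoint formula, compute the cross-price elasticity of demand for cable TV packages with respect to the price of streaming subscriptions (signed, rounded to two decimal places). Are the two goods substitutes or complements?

0.65; substitutes

%ΔQ_{cable TV packages} = (7495 − 8944)/avg = -1449/8219.5 = -0.176288…
%ΔP_{streaming subscriptions} = (8 − 10.5)/avg = -2.5/9.25 = -0.270270…
E_cross = (-1449/8219.5) / (-2.5/9.25) = 0.6522…
E_cross > 0 ⇒ the goods are substitutes.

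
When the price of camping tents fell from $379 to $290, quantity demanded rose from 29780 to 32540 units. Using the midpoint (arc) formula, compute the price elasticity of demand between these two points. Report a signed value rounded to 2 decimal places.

-0.33

%ΔQ = (32540 − 29780) / [(29780 + 32540)/2] = 2760/31160 = 0.088575…
%ΔP = (290 − 379) / [(379 + 290)/2] = -89/334.5 = -0.266068…
Arc Ed = %ΔQ / %ΔP = (2760/31160) / (-89/334.5) = -0.3329…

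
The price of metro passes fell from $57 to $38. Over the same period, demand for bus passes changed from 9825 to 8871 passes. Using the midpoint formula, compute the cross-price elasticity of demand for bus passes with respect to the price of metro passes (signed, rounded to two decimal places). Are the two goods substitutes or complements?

%ΔQ_{bus passes} = (8871 − 9825)/avg = -954/9348 = -0.102053…
%ΔP_{metro passes} = (38 − 57)/avg = -19/47.5 = -0.4
E_cross = (-954/9348) / (-19/47.5) = 0.2551…
E_cross > 0 ⇒ the goods are substitutes.

0.26; substitutes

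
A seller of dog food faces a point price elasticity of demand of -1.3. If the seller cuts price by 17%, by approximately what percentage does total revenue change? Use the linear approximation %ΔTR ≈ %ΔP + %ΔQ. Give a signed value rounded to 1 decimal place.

%ΔQ ≈ Ed × %ΔP = (-1.3) × (-17%) = +22.1000%
%ΔTR ≈ %ΔP + %ΔQ = (-17%) + (+22.1000%) = +5.1000%

+5.1%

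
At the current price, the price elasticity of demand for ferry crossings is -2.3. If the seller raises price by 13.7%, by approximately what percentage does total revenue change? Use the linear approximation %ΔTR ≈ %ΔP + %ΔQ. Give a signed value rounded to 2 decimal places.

-17.81%

%ΔQ ≈ Ed × %ΔP = (-2.3) × (+13.7%) = -31.5100%
%ΔTR ≈ %ΔP + %ΔQ = (+13.7%) + (-31.5100%) = -17.8100%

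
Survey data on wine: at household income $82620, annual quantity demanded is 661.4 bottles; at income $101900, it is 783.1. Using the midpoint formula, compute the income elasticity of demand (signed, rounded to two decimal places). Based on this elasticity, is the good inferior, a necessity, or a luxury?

%ΔQ = (783.1 − 661.4)/[( 661.4 + 783.1)/2] = 121.7/722.25 = 0.168501…
%ΔIncome = (101900 − 82620)/[( 82620 + 101900)/2] = 19280/92260 = 0.208974…
E_income = (121.7/722.25) / (19280/92260) = 0.8063…
0 < E_income < 1 ⇒ normal good, necessity.

0.81; necessity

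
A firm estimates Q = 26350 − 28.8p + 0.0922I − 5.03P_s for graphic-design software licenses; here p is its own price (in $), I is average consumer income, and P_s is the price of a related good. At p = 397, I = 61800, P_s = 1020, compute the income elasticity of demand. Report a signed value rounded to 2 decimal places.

At the given values, Q = 26350 − 28.8(397) + 0.0922(61800) − 5.03(1020) = 15483.76.
∂Q/∂I = 0.0922.
E = (0.0922) × (61800/15483.76) = 0.3679…

0.37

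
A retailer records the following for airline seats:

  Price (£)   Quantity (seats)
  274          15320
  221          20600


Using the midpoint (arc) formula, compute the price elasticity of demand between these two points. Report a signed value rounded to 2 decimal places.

%ΔQ = (20600 − 15320) / [(15320 + 20600)/2] = 5280/17960 = 0.293986…
%ΔP = (221 − 274) / [(274 + 221)/2] = -53/247.5 = -0.214141…
Arc Ed = %ΔQ / %ΔP = (5280/17960) / (-53/247.5) = -1.3728…

-1.37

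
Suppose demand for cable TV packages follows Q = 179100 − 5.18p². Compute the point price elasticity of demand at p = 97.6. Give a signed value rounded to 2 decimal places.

-0.76

dQ/dp = −2·5.18·p = -1011.136. At p = 97.6, Q = 129756.5632.
Ed = (dQ/dp)·(p/Q) = (-1011.136) × (97.6/129756.5632) = -0.7605…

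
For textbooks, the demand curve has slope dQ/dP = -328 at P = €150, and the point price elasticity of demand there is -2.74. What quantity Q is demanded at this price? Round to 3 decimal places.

17956.204

Ed = (dQ/dP)·(P/Q) ⇒ Q = (dQ/dP)·P/Ed = (-328)·150/(-2.74) = 17956.20437…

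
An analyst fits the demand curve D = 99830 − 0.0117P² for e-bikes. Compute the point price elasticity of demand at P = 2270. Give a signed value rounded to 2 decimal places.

-3.05

dD/dP = −2·0.0117·P = -53.118. At P = 2270, D = 39541.07.
Ed = (dD/dP)·(P/D) = (-53.118) × (2270/39541.07) = -3.0494…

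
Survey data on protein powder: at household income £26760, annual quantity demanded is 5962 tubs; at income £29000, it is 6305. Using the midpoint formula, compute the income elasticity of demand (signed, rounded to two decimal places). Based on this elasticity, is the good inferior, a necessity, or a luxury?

0.70; necessity

%ΔQ = (6305 − 5962)/[( 5962 + 6305)/2] = 343/6133.5 = 0.055922…
%ΔIncome = (29000 − 26760)/[( 26760 + 29000)/2] = 2240/27880 = 0.080344…
E_income = (343/6133.5) / (2240/27880) = 0.6960…
0 < E_income < 1 ⇒ normal good, necessity.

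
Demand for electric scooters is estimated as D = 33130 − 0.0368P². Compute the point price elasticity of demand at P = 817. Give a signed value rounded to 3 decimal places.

-5.735

dD/dP = −2·0.0368·P = -60.1312. At P = 817, D = 8566.4048.
Ed = (dD/dP)·(P/D) = (-60.1312) × (817/8566.4048) = -5.73486…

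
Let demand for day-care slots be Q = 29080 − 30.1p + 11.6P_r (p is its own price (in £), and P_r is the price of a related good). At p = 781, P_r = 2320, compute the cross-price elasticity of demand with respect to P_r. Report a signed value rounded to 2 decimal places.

0.83

At the given values, Q = 29080 − 30.1(781) + 11.6(2320) = 32483.9.
∂Q/∂P_r = 11.6.
E = (11.6) × (2320/32483.9) = 0.8284…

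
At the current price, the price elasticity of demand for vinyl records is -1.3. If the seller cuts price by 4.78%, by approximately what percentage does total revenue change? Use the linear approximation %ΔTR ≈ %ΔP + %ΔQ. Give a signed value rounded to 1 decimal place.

+1.4%

%ΔQ ≈ Ed × %ΔP = (-1.3) × (-4.78%) = +6.2140%
%ΔTR ≈ %ΔP + %ΔQ = (-4.78%) + (+6.2140%) = +1.4340%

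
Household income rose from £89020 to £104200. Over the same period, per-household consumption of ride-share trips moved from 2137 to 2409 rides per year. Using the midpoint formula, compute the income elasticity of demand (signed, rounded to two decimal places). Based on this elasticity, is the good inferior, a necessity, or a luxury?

%ΔQ = (2409 − 2137)/[( 2137 + 2409)/2] = 272/2273 = 0.119665…
%ΔIncome = (104200 − 89020)/[( 89020 + 104200)/2] = 15180/96610 = 0.157126…
E_income = (272/2273) / (15180/96610) = 0.7615…
0 < E_income < 1 ⇒ normal good, necessity.

0.76; necessity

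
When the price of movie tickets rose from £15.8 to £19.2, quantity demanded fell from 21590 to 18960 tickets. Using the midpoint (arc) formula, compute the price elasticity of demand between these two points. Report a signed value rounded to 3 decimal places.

-0.668

%ΔQ = (18960 − 21590) / [(21590 + 18960)/2] = -2630/20275 = -0.129716…
%ΔP = (19.2 − 15.8) / [(15.8 + 19.2)/2] = 3.4/17.5 = 0.194285…
Arc Ed = %ΔQ / %ΔP = (-2630/20275) / (3.4/17.5) = -0.66765…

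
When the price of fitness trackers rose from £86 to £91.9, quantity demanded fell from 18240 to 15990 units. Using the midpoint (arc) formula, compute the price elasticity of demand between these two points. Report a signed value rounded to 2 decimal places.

%ΔQ = (15990 − 18240) / [(18240 + 15990)/2] = -2250/17115 = -0.131463…
%ΔP = (91.9 − 86) / [(86 + 91.9)/2] = 5.9/88.95 = 0.066329…
Arc Ed = %ΔQ / %ΔP = (-2250/17115) / (5.9/88.95) = -1.9819…

-1.98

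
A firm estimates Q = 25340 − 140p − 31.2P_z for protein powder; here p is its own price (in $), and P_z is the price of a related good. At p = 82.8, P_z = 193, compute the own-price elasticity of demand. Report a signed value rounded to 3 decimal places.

At the given values, Q = 25340 − 140(82.8) − 31.2(193) = 7726.4.
∂Q/∂p = −140.
E = (-140) × (82.8/7726.4) = -1.50031…

-1.500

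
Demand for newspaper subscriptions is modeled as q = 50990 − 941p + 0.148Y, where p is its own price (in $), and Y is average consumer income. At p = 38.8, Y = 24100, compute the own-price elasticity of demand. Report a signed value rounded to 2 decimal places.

-2.02

At the given values, q = 50990 − 941(38.8) + 0.148(24100) = 18046.
∂q/∂p = −941.
E = (-941) × (38.8/18046) = -2.0232…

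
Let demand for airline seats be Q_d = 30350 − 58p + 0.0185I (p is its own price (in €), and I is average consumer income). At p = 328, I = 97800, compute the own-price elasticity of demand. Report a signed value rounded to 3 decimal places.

At the given values, Q_d = 30350 − 58(328) + 0.0185(97800) = 13135.3.
∂Q_d/∂p = −58.
E = (-58) × (328/13135.3) = -1.44831…

-1.448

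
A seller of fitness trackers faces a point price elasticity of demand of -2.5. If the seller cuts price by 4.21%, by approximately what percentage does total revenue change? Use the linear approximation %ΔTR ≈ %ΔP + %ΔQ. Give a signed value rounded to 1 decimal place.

+6.3%

%ΔQ ≈ Ed × %ΔP = (-2.5) × (-4.21%) = +10.5250%
%ΔTR ≈ %ΔP + %ΔQ = (-4.21%) + (+10.5250%) = +6.3150%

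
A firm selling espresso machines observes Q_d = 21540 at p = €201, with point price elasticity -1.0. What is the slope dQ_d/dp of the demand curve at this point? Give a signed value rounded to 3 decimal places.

Ed = (dQ_d/dp)·(p/Q_d) ⇒ dQ_d/dp = Ed·Q_d/p = (-1.0)·21540/201 = -107.16417…

-107.164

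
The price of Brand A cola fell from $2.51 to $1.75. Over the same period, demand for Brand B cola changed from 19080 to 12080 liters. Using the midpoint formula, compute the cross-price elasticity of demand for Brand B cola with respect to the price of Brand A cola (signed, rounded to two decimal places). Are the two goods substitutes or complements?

1.26; substitutes

%ΔQ_{Brand B cola} = (12080 − 19080)/avg = -7000/15580 = -0.449293…
%ΔP_{Brand A cola} = (1.75 − 2.51)/avg = -0.76/2.13 = -0.356807…
E_cross = (-7000/15580) / (-0.76/2.13) = 1.2592…
E_cross > 0 ⇒ the goods are substitutes.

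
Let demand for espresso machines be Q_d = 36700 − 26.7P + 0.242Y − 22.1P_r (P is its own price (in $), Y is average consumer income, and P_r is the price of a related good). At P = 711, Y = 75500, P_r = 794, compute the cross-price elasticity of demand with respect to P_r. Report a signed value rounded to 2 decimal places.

-0.95

At the given values, Q_d = 36700 − 26.7(711) + 0.242(75500) − 22.1(794) = 18439.9.
∂Q_d/∂P_r = -22.1.
E = (-22.1) × (794/18439.9) = -0.9515…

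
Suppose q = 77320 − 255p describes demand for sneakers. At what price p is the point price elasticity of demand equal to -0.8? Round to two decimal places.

134.76

Ed = −255p/(77320 − 255p). Set this equal to -0.8:
255p = 0.8·(77320 − 255p) ⇒ 255p(1 + 0.8) = 0.8·77320
p = 0.8·77320 / (255·1.8) = 134.7625…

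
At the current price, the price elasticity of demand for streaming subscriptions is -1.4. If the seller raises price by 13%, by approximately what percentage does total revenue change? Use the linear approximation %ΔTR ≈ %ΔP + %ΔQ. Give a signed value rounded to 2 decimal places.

-5.20%

%ΔQ ≈ Ed × %ΔP = (-1.4) × (+13%) = -18.2000%
%ΔTR ≈ %ΔP + %ΔQ = (+13%) + (-18.2000%) = -5.2000%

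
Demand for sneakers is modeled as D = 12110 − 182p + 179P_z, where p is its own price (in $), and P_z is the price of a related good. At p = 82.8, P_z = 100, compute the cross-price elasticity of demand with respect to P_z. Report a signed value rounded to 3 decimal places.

1.198

At the given values, D = 12110 − 182(82.8) + 179(100) = 14940.4.
∂D/∂P_z = 179.
E = (179) × (100/14940.4) = 1.19809…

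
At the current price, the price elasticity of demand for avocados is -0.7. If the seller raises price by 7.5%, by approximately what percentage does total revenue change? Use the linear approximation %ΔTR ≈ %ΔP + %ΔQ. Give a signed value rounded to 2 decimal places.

%ΔQ ≈ Ed × %ΔP = (-0.7) × (+7.5%) = -5.2500%
%ΔTR ≈ %ΔP + %ΔQ = (+7.5%) + (-5.2500%) = +2.2500%

+2.25%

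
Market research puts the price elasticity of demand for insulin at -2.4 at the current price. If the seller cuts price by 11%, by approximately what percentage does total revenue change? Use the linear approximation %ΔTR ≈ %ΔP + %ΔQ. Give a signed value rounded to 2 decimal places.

+15.40%

%ΔQ ≈ Ed × %ΔP = (-2.4) × (-11%) = +26.4000%
%ΔTR ≈ %ΔP + %ΔQ = (-11%) + (+26.4000%) = +15.4000%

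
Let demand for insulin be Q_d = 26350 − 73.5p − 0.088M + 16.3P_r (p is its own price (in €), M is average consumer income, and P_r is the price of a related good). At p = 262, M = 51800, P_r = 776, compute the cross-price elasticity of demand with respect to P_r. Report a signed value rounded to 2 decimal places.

0.83

At the given values, Q_d = 26350 − 73.5(262) − 0.088(51800) + 16.3(776) = 15183.4.
∂Q_d/∂P_r = 16.3.
E = (16.3) × (776/15183.4) = 0.8330…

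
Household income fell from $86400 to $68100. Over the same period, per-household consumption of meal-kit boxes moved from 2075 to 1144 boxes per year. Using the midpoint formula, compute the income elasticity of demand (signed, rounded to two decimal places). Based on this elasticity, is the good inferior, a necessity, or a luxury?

2.44; luxury

%ΔQ = (1144 − 2075)/[( 2075 + 1144)/2] = -931/1609.5 = -0.578440…
%ΔIncome = (68100 − 86400)/[( 86400 + 68100)/2] = -18300/77250 = -0.236893…
E_income = (-931/1609.5) / (-18300/77250) = 2.4417…
E_income > 1 ⇒ normal good, luxury.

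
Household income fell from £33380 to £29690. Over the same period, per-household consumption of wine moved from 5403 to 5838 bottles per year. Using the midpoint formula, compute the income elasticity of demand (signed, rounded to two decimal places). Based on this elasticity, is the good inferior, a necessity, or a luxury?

-0.66; inferior

%ΔQ = (5838 − 5403)/[( 5403 + 5838)/2] = 435/5620.5 = 0.077395…
%ΔIncome = (29690 − 33380)/[( 33380 + 29690)/2] = -3690/31535 = -0.117012…
E_income = (435/5620.5) / (-3690/31535) = -0.6614…
E_income < 0 ⇒ inferior good.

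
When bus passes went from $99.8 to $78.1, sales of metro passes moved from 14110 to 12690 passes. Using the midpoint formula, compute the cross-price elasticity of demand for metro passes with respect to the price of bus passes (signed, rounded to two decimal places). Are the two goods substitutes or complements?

0.43; substitutes

%ΔQ_{metro passes} = (12690 − 14110)/avg = -1420/13400 = -0.105970…
%ΔP_{bus passes} = (78.1 − 99.8)/avg = -21.7/88.95 = -0.243957…
E_cross = (-1420/13400) / (-21.7/88.95) = 0.4343…
E_cross > 0 ⇒ the goods are substitutes.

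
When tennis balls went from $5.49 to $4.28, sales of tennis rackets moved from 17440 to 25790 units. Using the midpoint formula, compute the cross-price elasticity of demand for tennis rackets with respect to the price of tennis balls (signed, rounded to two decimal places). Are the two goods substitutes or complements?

%ΔQ_{tennis rackets} = (25790 − 17440)/avg = 8350/21615 = 0.386305…
%ΔP_{tennis balls} = (4.28 − 5.49)/avg = -1.21/4.885 = -0.247697…
E_cross = (8350/21615) / (-1.21/4.885) = -1.5595…
E_cross < 0 ⇒ the goods are complements.

-1.56; complements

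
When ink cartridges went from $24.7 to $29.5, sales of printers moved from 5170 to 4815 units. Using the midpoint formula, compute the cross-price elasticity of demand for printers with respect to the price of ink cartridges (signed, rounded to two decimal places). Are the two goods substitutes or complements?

%ΔQ_{printers} = (4815 − 5170)/avg = -355/4992.5 = -0.071106…
%ΔP_{ink cartridges} = (29.5 − 24.7)/avg = 4.8/27.1 = 0.177121…
E_cross = (-355/4992.5) / (4.8/27.1) = -0.4014…
E_cross < 0 ⇒ the goods are complements.

-0.40; complements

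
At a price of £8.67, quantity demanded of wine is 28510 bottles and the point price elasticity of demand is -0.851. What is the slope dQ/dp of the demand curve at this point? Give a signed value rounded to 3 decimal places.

Ed = (dQ/dp)·(p/Q) ⇒ dQ/dp = Ed·Q/p = (-0.851)·28510/8.67 = -2798.38638…

-2798.386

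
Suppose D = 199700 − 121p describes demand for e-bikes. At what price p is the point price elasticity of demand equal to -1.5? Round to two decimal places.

Ed = −121p/(199700 − 121p). Set this equal to -1.5:
121p = 1.5·(199700 − 121p) ⇒ 121p(1 + 1.5) = 1.5·199700
p = 1.5·199700 / (121·2.5) = 990.2479…

990.25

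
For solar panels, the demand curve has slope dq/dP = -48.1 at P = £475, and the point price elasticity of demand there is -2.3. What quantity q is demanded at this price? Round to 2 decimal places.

Ed = (dq/dP)·(P/q) ⇒ q = (dq/dP)·P/Ed = (-48.1)·475/(-2.3) = 9933.6956…

9933.70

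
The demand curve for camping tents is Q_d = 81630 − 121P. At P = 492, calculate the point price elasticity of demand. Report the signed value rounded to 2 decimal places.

dQ_d/dP = −121. At P = 492, Q_d = 81630 − 121(492) = 22098.
Ed = (dQ_d/dP)·(P/Q_d) = −121 × (492/22098) = -2.6939…

-2.69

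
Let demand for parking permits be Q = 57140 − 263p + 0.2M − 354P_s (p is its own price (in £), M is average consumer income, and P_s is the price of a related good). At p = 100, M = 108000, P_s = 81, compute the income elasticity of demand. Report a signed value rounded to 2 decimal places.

At the given values, Q = 57140 − 263(100) + 0.2(108000) − 354(81) = 23766.
∂Q/∂M = 0.2.
E = (0.2) × (108000/23766) = 0.9088…

0.91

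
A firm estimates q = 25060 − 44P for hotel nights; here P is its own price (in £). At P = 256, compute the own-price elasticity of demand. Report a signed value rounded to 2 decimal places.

At the given values, q = 25060 − 44(256) = 13796.
∂q/∂P = −44.
E = (-44) × (256/13796) = -0.8164…

-0.82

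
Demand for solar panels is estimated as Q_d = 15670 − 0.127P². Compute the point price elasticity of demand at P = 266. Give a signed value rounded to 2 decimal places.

dQ_d/dP = −2·0.127·P = -67.564. At P = 266, Q_d = 6683.988.
Ed = (dQ_d/dP)·(P/Q_d) = (-67.564) × (266/6683.988) = -2.6888…

-2.69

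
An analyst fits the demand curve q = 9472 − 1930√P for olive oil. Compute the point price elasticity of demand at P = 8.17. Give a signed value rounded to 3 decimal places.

-0.697

dq/dP = −1930/(2√P) = -337.611. At P = 8.17, q = 3955.44.
Ed = (dq/dP)·(P/q) = (-337.611) × (8.17/3955.44) = -0.69733…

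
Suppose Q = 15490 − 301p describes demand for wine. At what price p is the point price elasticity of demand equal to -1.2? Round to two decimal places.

28.07

Ed = −301p/(15490 − 301p). Set this equal to -1.2:
301p = 1.2·(15490 − 301p) ⇒ 301p(1 + 1.2) = 1.2·15490
p = 1.2·15490 / (301·2.2) = 28.0700…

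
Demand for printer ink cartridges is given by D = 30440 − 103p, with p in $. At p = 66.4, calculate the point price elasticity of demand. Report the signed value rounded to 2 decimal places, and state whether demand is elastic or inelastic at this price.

-0.29; inelastic

dD/dp = −103. At p = 66.4, D = 30440 − 103(66.4) = 23600.8.
Ed = (dD/dp)·(p/D) = −103 × (66.4/23600.8) = -0.2897…
|Ed| = 0.29 < 1, so demand is inelastic.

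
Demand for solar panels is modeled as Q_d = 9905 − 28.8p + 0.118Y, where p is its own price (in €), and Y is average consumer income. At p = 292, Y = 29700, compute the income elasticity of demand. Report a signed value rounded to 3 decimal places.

0.701

At the given values, Q_d = 9905 − 28.8(292) + 0.118(29700) = 5000.
∂Q_d/∂Y = 0.118.
E = (0.118) × (29700/5000) = 0.70092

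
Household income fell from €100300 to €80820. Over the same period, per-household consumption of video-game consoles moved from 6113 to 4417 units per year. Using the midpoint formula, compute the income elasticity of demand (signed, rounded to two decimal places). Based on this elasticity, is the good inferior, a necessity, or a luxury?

%ΔQ = (4417 − 6113)/[( 6113 + 4417)/2] = -1696/5265 = -0.322127…
%ΔIncome = (80820 − 100300)/[( 100300 + 80820)/2] = -19480/90560 = -0.215106…
E_income = (-1696/5265) / (-19480/90560) = 1.4975…
E_income > 1 ⇒ normal good, luxury.

1.50; luxury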